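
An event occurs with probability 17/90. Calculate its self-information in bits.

Information content I(x) = -log₂(p(x))
I = -log₂(17/90) = -log₂(0.1889)
I = 2.4044 bits


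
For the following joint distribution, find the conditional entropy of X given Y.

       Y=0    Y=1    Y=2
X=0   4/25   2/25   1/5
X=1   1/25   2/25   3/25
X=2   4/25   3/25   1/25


H(X|Y) = Σ_y p(y) H(X|Y=y)
  p(Y=0) = 9/25, H(X|Y=0) = 1.3921
  p(Y=1) = 7/25, H(X|Y=1) = 1.5567
  p(Y=2) = 9/25, H(X|Y=2) = 1.3516
H(X|Y) = 0.3600×1.3921 + 0.2800×1.5567 + 0.3600×1.3516 = 1.4236 bits


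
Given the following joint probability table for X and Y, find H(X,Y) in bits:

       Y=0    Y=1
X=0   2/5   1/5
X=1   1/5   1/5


H(X,Y) = -Σ p(x,y) log₂ p(x,y)
  p(0,0)=2/5: -0.4000 × log₂(0.4000) = 0.5288
  p(0,1)=1/5: -0.2000 × log₂(0.2000) = 0.4644
  p(1,0)=1/5: -0.2000 × log₂(0.2000) = 0.4644
  p(1,1)=1/5: -0.2000 × log₂(0.2000) = 0.4644
H(X,Y) = 1.9219 bits


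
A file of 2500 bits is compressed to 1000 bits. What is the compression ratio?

Compression ratio = Original / Compressed
= 2500 / 1000 = 2.50:1


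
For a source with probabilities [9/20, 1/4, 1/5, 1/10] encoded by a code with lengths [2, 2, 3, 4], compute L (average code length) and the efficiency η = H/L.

Average length L = Σ p_i × l_i = 2.4000 bits
Entropy H = 1.8150 bits
Efficiency η = H/L × 100% = 75.62%


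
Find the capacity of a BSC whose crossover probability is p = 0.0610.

For BSC with error probability p:
C = 1 - H(p) where H(p) is binary entropy
H(0.0610) = -0.0610 × log₂(0.0610) - 0.9390 × log₂(0.9390)
H(p) = 0.3314
C = 1 - 0.3314 = 0.6686 bits/use


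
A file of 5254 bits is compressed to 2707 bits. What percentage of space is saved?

Space savings = (1 - Compressed/Original) × 100%
= (1 - 2707/5254) × 100%
= 48.48%


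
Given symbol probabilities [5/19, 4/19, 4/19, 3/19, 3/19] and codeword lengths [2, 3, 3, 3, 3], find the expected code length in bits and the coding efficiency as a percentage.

Average length L = Σ p_i × l_i = 2.7368 bits
Entropy H = 2.2943 bits
Efficiency η = H/L × 100% = 83.83%


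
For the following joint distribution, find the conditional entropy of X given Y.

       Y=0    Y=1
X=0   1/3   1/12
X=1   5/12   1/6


H(X|Y) = Σ_y p(y) H(X|Y=y)
  p(Y=0) = 3/4, H(X|Y=0) = 0.9911
  p(Y=1) = 1/4, H(X|Y=1) = 0.9183
H(X|Y) = 0.7500×0.9911 + 0.2500×0.9183 = 0.9729 bits


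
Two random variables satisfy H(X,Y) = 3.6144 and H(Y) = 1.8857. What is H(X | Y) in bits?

Chain rule: H(X,Y) = H(X|Y) + H(Y)
H(X|Y) = H(X,Y) - H(Y) = 3.6144 - 1.8857 = 1.7287 bits


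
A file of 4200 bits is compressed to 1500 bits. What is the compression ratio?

Compression ratio = Original / Compressed
= 4200 / 1500 = 2.80:1


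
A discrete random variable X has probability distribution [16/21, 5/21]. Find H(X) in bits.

H(X) = -Σ p(x) log₂ p(x)
  -16/21 × log₂(16/21) = 0.2989
  -5/21 × log₂(5/21) = 0.4929
H(X) = 0.7919 bits


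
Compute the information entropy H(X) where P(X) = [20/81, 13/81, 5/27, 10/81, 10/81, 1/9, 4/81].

H(X) = -Σ p(x) log₂ p(x)
  -20/81 × log₂(20/81) = 0.4983
  -13/81 × log₂(13/81) = 0.4236
  -5/27 × log₂(5/27) = 0.4505
  -10/81 × log₂(10/81) = 0.3726
  -10/81 × log₂(10/81) = 0.3726
  -1/9 × log₂(1/9) = 0.3522
  -4/81 × log₂(4/81) = 0.2143
H(X) = 2.6841 bits


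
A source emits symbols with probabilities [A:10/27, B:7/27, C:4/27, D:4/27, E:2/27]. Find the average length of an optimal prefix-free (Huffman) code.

Huffman tree construction:
Combine smallest probabilities repeatedly
Resulting codes:
  A: 11 (length 2)
  B: 10 (length 2)
  C: 011 (length 3)
  D: 00 (length 2)
  E: 010 (length 3)
Average length = Σ p(s) × length(s) = 2.2222 bits


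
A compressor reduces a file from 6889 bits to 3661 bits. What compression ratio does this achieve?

Compression ratio = Original / Compressed
= 6889 / 3661 = 1.88:1


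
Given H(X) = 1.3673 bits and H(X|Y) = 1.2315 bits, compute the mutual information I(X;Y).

I(X;Y) = H(X) - H(X|Y)
I(X;Y) = 1.3673 - 1.2315 = 0.1358 bits


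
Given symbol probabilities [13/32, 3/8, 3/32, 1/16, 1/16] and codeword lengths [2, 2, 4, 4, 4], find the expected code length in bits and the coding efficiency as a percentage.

Average length L = Σ p_i × l_i = 2.4375 bits
Entropy H = 1.8787 bits
Efficiency η = H/L × 100% = 77.08%


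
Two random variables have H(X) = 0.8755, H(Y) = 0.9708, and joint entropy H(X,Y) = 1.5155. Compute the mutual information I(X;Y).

I(X;Y) = H(X) + H(Y) - H(X,Y)
I(X;Y) = 0.8755 + 0.9708 - 1.5155 = 0.3308 bits


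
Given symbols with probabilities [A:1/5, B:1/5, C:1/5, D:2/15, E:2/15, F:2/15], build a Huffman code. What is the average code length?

Huffman tree construction:
Combine smallest probabilities repeatedly
Resulting codes:
  A: 111 (length 3)
  B: 00 (length 2)
  C: 01 (length 2)
  D: 100 (length 3)
  E: 101 (length 3)
  F: 110 (length 3)
Average length = Σ p(s) × length(s) = 2.6000 bits


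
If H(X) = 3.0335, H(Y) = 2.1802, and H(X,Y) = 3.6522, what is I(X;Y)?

I(X;Y) = H(X) + H(Y) - H(X,Y)
I(X;Y) = 3.0335 + 2.1802 - 3.6522 = 1.5615 bits


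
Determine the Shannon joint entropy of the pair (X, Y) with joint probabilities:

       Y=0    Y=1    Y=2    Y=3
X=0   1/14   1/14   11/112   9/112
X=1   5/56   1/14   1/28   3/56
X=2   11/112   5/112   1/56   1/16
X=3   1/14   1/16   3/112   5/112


H(X,Y) = -Σ p(x,y) log₂ p(x,y)
  p(0,0)=1/14: -0.0714 × log₂(0.0714) = 0.2720
  p(0,1)=1/14: -0.0714 × log₂(0.0714) = 0.2720
  p(0,2)=11/112: -0.0982 × log₂(0.0982) = 0.3288
  p(0,3)=9/112: -0.0804 × log₂(0.0804) = 0.2923
  p(1,0)=5/56: -0.0893 × log₂(0.0893) = 0.3112
  p(1,1)=1/14: -0.0714 × log₂(0.0714) = 0.2720
  p(1,2)=1/28: -0.0357 × log₂(0.0357) = 0.1717
  p(1,3)=3/56: -0.0536 × log₂(0.0536) = 0.2262
  p(2,0)=11/112: -0.0982 × log₂(0.0982) = 0.3288
  p(2,1)=5/112: -0.0446 × log₂(0.0446) = 0.2002
  p(2,2)=1/56: -0.0179 × log₂(0.0179) = 0.1037
  p(2,3)=1/16: -0.0625 × log₂(0.0625) = 0.2500
  p(3,0)=1/14: -0.0714 × log₂(0.0714) = 0.2720
  p(3,1)=1/16: -0.0625 × log₂(0.0625) = 0.2500
  p(3,2)=3/112: -0.0268 × log₂(0.0268) = 0.1399
  p(3,3)=5/112: -0.0446 × log₂(0.0446) = 0.2002
H(X,Y) = 3.8909 bits


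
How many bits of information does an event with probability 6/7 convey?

Information content I(x) = -log₂(p(x))
I = -log₂(6/7) = -log₂(0.8571)
I = 0.2224 bits


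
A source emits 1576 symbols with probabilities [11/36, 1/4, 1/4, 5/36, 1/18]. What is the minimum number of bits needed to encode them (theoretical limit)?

Entropy H = 2.1499 bits/symbol
Minimum bits = H × n = 2.1499 × 1576
= 3388.19 bits


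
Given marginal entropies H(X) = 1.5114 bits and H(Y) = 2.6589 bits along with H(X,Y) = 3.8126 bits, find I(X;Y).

I(X;Y) = H(X) + H(Y) - H(X,Y)
I(X;Y) = 1.5114 + 2.6589 - 3.8126 = 0.3577 bits


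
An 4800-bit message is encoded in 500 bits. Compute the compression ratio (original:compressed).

Compression ratio = Original / Compressed
= 4800 / 500 = 9.60:1


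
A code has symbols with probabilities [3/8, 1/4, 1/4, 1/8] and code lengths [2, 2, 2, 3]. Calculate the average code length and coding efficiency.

Average length L = Σ p_i × l_i = 2.1250 bits
Entropy H = 1.9056 bits
Efficiency η = H/L × 100% = 89.68%


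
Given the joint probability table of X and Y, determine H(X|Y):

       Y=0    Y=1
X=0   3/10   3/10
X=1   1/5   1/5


H(X|Y) = Σ_y p(y) H(X|Y=y)
  p(Y=0) = 1/2, H(X|Y=0) = 0.9710
  p(Y=1) = 1/2, H(X|Y=1) = 0.9710
H(X|Y) = 0.5000×0.9710 + 0.5000×0.9710 = 0.9710 bits


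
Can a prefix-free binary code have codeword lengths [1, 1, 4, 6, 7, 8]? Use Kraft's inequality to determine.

Kraft inequality: Σ 2^(-l_i) ≤ 1 for prefix-free code
Calculating: 2^(-1) + 2^(-1) + 2^(-4) + 2^(-6) + 2^(-7) + 2^(-8)
= 0.5 + 0.5 + 0.0625 + 0.015625 + 0.0078125 + 0.00390625
= 1.0898
Since 1.0898 > 1, prefix-free code does not exist


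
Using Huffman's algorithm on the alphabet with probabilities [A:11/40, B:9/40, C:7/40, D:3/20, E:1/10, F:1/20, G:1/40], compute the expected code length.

Huffman tree construction:
Combine smallest probabilities repeatedly
Resulting codes:
  A: 10 (length 2)
  B: 01 (length 2)
  C: 111 (length 3)
  D: 110 (length 3)
  E: 001 (length 3)
  F: 0001 (length 4)
  G: 0000 (length 4)
Average length = Σ p(s) × length(s) = 2.5750 bits


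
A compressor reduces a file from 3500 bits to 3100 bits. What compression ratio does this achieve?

Compression ratio = Original / Compressed
= 3500 / 3100 = 1.13:1


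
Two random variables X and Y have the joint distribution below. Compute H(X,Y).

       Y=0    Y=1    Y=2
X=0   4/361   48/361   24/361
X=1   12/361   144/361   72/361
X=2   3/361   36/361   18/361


H(X,Y) = -Σ p(x,y) log₂ p(x,y)
  p(0,0)=4/361: -0.0111 × log₂(0.0111) = 0.0720
  p(0,1)=48/361: -0.1330 × log₂(0.1330) = 0.3870
  p(0,2)=24/361: -0.0665 × log₂(0.0665) = 0.2600
  p(1,0)=12/361: -0.0332 × log₂(0.0332) = 0.1632
  p(1,1)=144/361: -0.3989 × log₂(0.3989) = 0.5289
  p(1,2)=72/361: -0.1994 × log₂(0.1994) = 0.4639
  p(2,0)=3/361: -0.0083 × log₂(0.0083) = 0.0574
  p(2,1)=36/361: -0.0997 × log₂(0.0997) = 0.3317
  p(2,2)=18/361: -0.0499 × log₂(0.0499) = 0.2157
H(X,Y) = 2.4799 bits


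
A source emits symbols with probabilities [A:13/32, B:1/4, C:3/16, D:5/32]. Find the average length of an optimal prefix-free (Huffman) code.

Huffman tree construction:
Combine smallest probabilities repeatedly
Resulting codes:
  A: 0 (length 1)
  B: 10 (length 2)
  C: 111 (length 3)
  D: 110 (length 3)
Average length = Σ p(s) × length(s) = 1.9375 bits


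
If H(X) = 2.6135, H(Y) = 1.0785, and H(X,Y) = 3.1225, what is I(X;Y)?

I(X;Y) = H(X) + H(Y) - H(X,Y)
I(X;Y) = 2.6135 + 1.0785 - 3.1225 = 0.5695 bits


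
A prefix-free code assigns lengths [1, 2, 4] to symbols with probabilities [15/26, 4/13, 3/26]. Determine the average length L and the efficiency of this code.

Average length L = Σ p_i × l_i = 1.6538 bits
Entropy H = 1.3405 bits
Efficiency η = H/L × 100% = 81.05%


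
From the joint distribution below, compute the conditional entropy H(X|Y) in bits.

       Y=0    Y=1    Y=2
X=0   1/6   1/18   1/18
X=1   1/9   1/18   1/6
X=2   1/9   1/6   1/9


H(X|Y) = Σ_y p(y) H(X|Y=y)
  p(Y=0) = 7/18, H(X|Y=0) = 1.5567
  p(Y=1) = 5/18, H(X|Y=1) = 1.3710
  p(Y=2) = 1/3, H(X|Y=2) = 1.4591
H(X|Y) = 0.3889×1.5567 + 0.2778×1.3710 + 0.3333×1.4591 = 1.4726 bits


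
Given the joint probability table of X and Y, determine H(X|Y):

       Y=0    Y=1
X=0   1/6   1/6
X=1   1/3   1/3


H(X|Y) = Σ_y p(y) H(X|Y=y)
  p(Y=0) = 1/2, H(X|Y=0) = 0.9183
  p(Y=1) = 1/2, H(X|Y=1) = 0.9183
H(X|Y) = 0.5000×0.9183 + 0.5000×0.9183 = 0.9183 bits


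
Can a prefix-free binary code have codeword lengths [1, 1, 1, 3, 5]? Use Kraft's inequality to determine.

Kraft inequality: Σ 2^(-l_i) ≤ 1 for prefix-free code
Calculating: 2^(-1) + 2^(-1) + 2^(-1) + 2^(-3) + 2^(-5)
= 0.5 + 0.5 + 0.5 + 0.125 + 0.03125
= 1.6562
Since 1.6562 > 1, prefix-free code does not exist


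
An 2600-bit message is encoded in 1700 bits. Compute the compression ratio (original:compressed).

Compression ratio = Original / Compressed
= 2600 / 1700 = 1.53:1


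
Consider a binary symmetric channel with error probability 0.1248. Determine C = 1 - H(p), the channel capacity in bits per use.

For BSC with error probability p:
C = 1 - H(p) where H(p) is binary entropy
H(0.1248) = -0.1248 × log₂(0.1248) - 0.8752 × log₂(0.8752)
H(p) = 0.5430
C = 1 - 0.5430 = 0.4570 bits/use


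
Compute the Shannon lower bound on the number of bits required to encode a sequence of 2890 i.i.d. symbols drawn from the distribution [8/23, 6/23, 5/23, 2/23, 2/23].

Entropy H = 2.1271 bits/symbol
Minimum bits = H × n = 2.1271 × 2890
= 6147.22 bits


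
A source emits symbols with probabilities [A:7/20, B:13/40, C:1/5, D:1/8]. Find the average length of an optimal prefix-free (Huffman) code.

Huffman tree construction:
Combine smallest probabilities repeatedly
Resulting codes:
  A: 0 (length 1)
  B: 10 (length 2)
  C: 111 (length 3)
  D: 110 (length 3)
Average length = Σ p(s) × length(s) = 1.9750 bits


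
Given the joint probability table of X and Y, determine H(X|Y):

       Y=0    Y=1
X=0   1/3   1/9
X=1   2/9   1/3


H(X|Y) = Σ_y p(y) H(X|Y=y)
  p(Y=0) = 5/9, H(X|Y=0) = 0.9710
  p(Y=1) = 4/9, H(X|Y=1) = 0.8113
H(X|Y) = 0.5556×0.9710 + 0.4444×0.8113 = 0.9000 bits


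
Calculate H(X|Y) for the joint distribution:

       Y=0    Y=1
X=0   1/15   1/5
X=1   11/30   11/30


H(X|Y) = Σ_y p(y) H(X|Y=y)
  p(Y=0) = 13/30, H(X|Y=0) = 0.6194
  p(Y=1) = 17/30, H(X|Y=1) = 0.9367
H(X|Y) = 0.4333×0.6194 + 0.5667×0.9367 = 0.7992 bits


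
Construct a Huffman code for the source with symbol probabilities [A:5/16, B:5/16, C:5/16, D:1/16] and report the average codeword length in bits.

Huffman tree construction:
Combine smallest probabilities repeatedly
Resulting codes:
  A: 01 (length 2)
  B: 10 (length 2)
  C: 11 (length 2)
  D: 00 (length 2)
Average length = Σ p(s) × length(s) = 2.0000 bits


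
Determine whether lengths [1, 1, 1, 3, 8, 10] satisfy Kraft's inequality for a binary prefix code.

Kraft inequality: Σ 2^(-l_i) ≤ 1 for prefix-free code
Calculating: 2^(-1) + 2^(-1) + 2^(-1) + 2^(-3) + 2^(-8) + 2^(-10)
= 0.5 + 0.5 + 0.5 + 0.125 + 0.00390625 + 0.0009765625
= 1.6299
Since 1.6299 > 1, prefix-free code does not exist


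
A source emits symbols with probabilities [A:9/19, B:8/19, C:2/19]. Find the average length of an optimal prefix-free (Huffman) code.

Huffman tree construction:
Combine smallest probabilities repeatedly
Resulting codes:
  A: 0 (length 1)
  B: 11 (length 2)
  C: 10 (length 2)
Average length = Σ p(s) × length(s) = 1.5263 bits


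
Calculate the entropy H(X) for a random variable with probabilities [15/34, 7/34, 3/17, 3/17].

H(X) = -Σ p(x) log₂ p(x)
  -15/34 × log₂(15/34) = 0.5208
  -7/34 × log₂(7/34) = 0.4694
  -3/17 × log₂(3/17) = 0.4416
  -3/17 × log₂(3/17) = 0.4416
H(X) = 1.8735 bits


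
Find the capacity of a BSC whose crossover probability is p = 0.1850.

For BSC with error probability p:
C = 1 - H(p) where H(p) is binary entropy
H(0.1850) = -0.1850 × log₂(0.1850) - 0.8150 × log₂(0.8150)
H(p) = 0.6909
C = 1 - 0.6909 = 0.3091 bits/use


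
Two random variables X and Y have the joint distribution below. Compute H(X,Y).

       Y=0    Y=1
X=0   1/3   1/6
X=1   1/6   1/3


H(X,Y) = -Σ p(x,y) log₂ p(x,y)
  p(0,0)=1/3: -0.3333 × log₂(0.3333) = 0.5283
  p(0,1)=1/6: -0.1667 × log₂(0.1667) = 0.4308
  p(1,0)=1/6: -0.1667 × log₂(0.1667) = 0.4308
  p(1,1)=1/3: -0.3333 × log₂(0.3333) = 0.5283
H(X,Y) = 1.9183 bits


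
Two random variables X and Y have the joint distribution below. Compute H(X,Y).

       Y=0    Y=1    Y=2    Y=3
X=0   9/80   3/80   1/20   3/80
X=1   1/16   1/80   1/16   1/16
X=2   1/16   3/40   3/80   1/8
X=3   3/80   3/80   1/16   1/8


H(X,Y) = -Σ p(x,y) log₂ p(x,y)
  p(0,0)=9/80: -0.1125 × log₂(0.1125) = 0.3546
  p(0,1)=3/80: -0.0375 × log₂(0.0375) = 0.1776
  p(0,2)=1/20: -0.0500 × log₂(0.0500) = 0.2161
  p(0,3)=3/80: -0.0375 × log₂(0.0375) = 0.1776
  p(1,0)=1/16: -0.0625 × log₂(0.0625) = 0.2500
  p(1,1)=1/80: -0.0125 × log₂(0.0125) = 0.0790
  p(1,2)=1/16: -0.0625 × log₂(0.0625) = 0.2500
  p(1,3)=1/16: -0.0625 × log₂(0.0625) = 0.2500
  p(2,0)=1/16: -0.0625 × log₂(0.0625) = 0.2500
  p(2,1)=3/40: -0.0750 × log₂(0.0750) = 0.2803
  p(2,2)=3/80: -0.0375 × log₂(0.0375) = 0.1776
  p(2,3)=1/8: -0.1250 × log₂(0.1250) = 0.3750
  p(3,0)=3/80: -0.0375 × log₂(0.0375) = 0.1776
  p(3,1)=3/80: -0.0375 × log₂(0.0375) = 0.1776
  p(3,2)=1/16: -0.0625 × log₂(0.0625) = 0.2500
  p(3,3)=1/8: -0.1250 × log₂(0.1250) = 0.3750
H(X,Y) = 3.8182 bits


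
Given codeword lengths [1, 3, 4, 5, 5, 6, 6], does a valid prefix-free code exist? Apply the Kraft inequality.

Kraft inequality: Σ 2^(-l_i) ≤ 1 for prefix-free code
Calculating: 2^(-1) + 2^(-3) + 2^(-4) + 2^(-5) + 2^(-5) + 2^(-6) + 2^(-6)
= 0.5 + 0.125 + 0.0625 + 0.03125 + 0.03125 + 0.015625 + 0.015625
= 0.7812
Since 0.7812 ≤ 1, prefix-free code exists


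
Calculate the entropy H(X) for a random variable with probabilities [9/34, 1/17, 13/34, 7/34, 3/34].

H(X) = -Σ p(x) log₂ p(x)
  -9/34 × log₂(9/34) = 0.5076
  -1/17 × log₂(1/17) = 0.2404
  -13/34 × log₂(13/34) = 0.5303
  -7/34 × log₂(7/34) = 0.4694
  -3/34 × log₂(3/34) = 0.3090
H(X) = 2.0568 bits


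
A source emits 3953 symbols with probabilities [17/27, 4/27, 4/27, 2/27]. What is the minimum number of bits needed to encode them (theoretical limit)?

Entropy H = 1.5146 bits/symbol
Minimum bits = H × n = 1.5146 × 3953
= 5987.34 bits


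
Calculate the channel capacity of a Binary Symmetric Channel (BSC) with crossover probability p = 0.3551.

For BSC with error probability p:
C = 1 - H(p) where H(p) is binary entropy
H(0.3551) = -0.3551 × log₂(0.3551) - 0.6449 × log₂(0.6449)
H(p) = 0.9385
C = 1 - 0.9385 = 0.0615 bits/use


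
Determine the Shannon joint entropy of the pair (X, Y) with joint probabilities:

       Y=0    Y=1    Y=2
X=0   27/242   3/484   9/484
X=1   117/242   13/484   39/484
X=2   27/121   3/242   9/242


H(X,Y) = -Σ p(x,y) log₂ p(x,y)
  p(0,0)=27/242: -0.1116 × log₂(0.1116) = 0.3530
  p(0,1)=3/484: -0.0062 × log₂(0.0062) = 0.0455
  p(0,2)=9/484: -0.0186 × log₂(0.0186) = 0.1069
  p(1,0)=117/242: -0.4835 × log₂(0.4835) = 0.5069
  p(1,1)=13/484: -0.0269 × log₂(0.0269) = 0.1402
  p(1,2)=39/484: -0.0806 × log₂(0.0806) = 0.2928
  p(2,0)=27/121: -0.2231 × log₂(0.2231) = 0.4829
  p(2,1)=3/242: -0.0124 × log₂(0.0124) = 0.0785
  p(2,2)=9/242: -0.0372 × log₂(0.0372) = 0.1766
H(X,Y) = 2.1832 bits


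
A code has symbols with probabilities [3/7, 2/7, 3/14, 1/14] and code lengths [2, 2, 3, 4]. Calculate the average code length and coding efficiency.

Average length L = Σ p_i × l_i = 2.3571 bits
Entropy H = 1.7885 bits
Efficiency η = H/L × 100% = 75.87%


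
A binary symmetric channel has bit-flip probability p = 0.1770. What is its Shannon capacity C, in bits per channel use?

For BSC with error probability p:
C = 1 - H(p) where H(p) is binary entropy
H(0.1770) = -0.1770 × log₂(0.1770) - 0.8230 × log₂(0.8230)
H(p) = 0.6735
C = 1 - 0.6735 = 0.3265 bits/use


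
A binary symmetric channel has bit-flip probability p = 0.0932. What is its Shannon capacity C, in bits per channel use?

For BSC with error probability p:
C = 1 - H(p) where H(p) is binary entropy
H(0.0932) = -0.0932 × log₂(0.0932) - 0.9068 × log₂(0.9068)
H(p) = 0.4471
C = 1 - 0.4471 = 0.5529 bits/use


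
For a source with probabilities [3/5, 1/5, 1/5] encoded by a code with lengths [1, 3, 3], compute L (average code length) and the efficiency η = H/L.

Average length L = Σ p_i × l_i = 1.8000 bits
Entropy H = 1.3710 bits
Efficiency η = H/L × 100% = 76.16%


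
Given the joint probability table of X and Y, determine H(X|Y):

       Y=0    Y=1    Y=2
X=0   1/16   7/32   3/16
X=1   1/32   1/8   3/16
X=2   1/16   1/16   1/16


H(X|Y) = Σ_y p(y) H(X|Y=y)
  p(Y=0) = 5/32, H(X|Y=0) = 1.5219
  p(Y=1) = 13/32, H(X|Y=1) = 1.4196
  p(Y=2) = 7/16, H(X|Y=2) = 1.4488
H(X|Y) = 0.1562×1.5219 + 0.4062×1.4196 + 0.4375×1.4488 = 1.4484 bits


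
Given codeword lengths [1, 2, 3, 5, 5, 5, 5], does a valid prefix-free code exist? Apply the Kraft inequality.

Kraft inequality: Σ 2^(-l_i) ≤ 1 for prefix-free code
Calculating: 2^(-1) + 2^(-2) + 2^(-3) + 2^(-5) + 2^(-5) + 2^(-5) + 2^(-5)
= 0.5 + 0.25 + 0.125 + 0.03125 + 0.03125 + 0.03125 + 0.03125
= 1.0000
Since 1.0000 ≤ 1, prefix-free code exists


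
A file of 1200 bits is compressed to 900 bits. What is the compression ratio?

Compression ratio = Original / Compressed
= 1200 / 900 = 1.33:1


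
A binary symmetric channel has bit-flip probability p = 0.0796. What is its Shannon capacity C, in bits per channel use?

For BSC with error probability p:
C = 1 - H(p) where H(p) is binary entropy
H(0.0796) = -0.0796 × log₂(0.0796) - 0.9204 × log₂(0.9204)
H(p) = 0.4008
C = 1 - 0.4008 = 0.5992 bits/use


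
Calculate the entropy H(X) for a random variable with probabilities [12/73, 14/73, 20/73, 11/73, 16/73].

H(X) = -Σ p(x) log₂ p(x)
  -12/73 × log₂(12/73) = 0.4282
  -14/73 × log₂(14/73) = 0.4569
  -20/73 × log₂(20/73) = 0.5118
  -11/73 × log₂(11/73) = 0.4114
  -16/73 × log₂(16/73) = 0.4800
H(X) = 2.2883 bits


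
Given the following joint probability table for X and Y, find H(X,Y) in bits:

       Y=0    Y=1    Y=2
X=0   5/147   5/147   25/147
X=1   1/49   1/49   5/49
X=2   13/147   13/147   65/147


H(X,Y) = -Σ p(x,y) log₂ p(x,y)
  p(0,0)=5/147: -0.0340 × log₂(0.0340) = 0.1659
  p(0,1)=5/147: -0.0340 × log₂(0.0340) = 0.1659
  p(0,2)=25/147: -0.1701 × log₂(0.1701) = 0.4347
  p(1,0)=1/49: -0.0204 × log₂(0.0204) = 0.1146
  p(1,1)=1/49: -0.0204 × log₂(0.0204) = 0.1146
  p(1,2)=5/49: -0.1020 × log₂(0.1020) = 0.3360
  p(2,0)=13/147: -0.0884 × log₂(0.0884) = 0.3095
  p(2,1)=13/147: -0.0884 × log₂(0.0884) = 0.3095
  p(2,2)=65/147: -0.4422 × log₂(0.4422) = 0.5206
H(X,Y) = 2.4711 bits


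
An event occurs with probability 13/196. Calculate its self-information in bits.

Information content I(x) = -log₂(p(x))
I = -log₂(13/196) = -log₂(0.0663)
I = 3.9143 bits


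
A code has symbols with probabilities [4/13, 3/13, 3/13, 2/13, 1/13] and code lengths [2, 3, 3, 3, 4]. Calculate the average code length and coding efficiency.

Average length L = Σ p_i × l_i = 2.7692 bits
Entropy H = 2.1997 bits
Efficiency η = H/L × 100% = 79.43%


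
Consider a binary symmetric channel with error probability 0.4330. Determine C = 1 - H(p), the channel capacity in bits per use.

For BSC with error probability p:
C = 1 - H(p) where H(p) is binary entropy
H(0.4330) = -0.4330 × log₂(0.4330) - 0.5670 × log₂(0.5670)
H(p) = 0.9870
C = 1 - 0.9870 = 0.0130 bits/use


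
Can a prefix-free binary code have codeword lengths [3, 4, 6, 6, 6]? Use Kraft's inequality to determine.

Kraft inequality: Σ 2^(-l_i) ≤ 1 for prefix-free code
Calculating: 2^(-3) + 2^(-4) + 2^(-6) + 2^(-6) + 2^(-6)
= 0.125 + 0.0625 + 0.015625 + 0.015625 + 0.015625
= 0.2344
Since 0.2344 ≤ 1, prefix-free code exists


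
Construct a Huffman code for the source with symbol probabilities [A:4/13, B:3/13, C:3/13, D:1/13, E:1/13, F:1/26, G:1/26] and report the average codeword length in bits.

Huffman tree construction:
Combine smallest probabilities repeatedly
Resulting codes:
  A: 11 (length 2)
  B: 00 (length 2)
  C: 01 (length 2)
  D: 1010 (length 4)
  E: 1011 (length 4)
  F: 1000 (length 4)
  G: 1001 (length 4)
Average length = Σ p(s) × length(s) = 2.4615 bits


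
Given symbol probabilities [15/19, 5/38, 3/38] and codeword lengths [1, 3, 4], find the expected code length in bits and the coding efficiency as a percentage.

Average length L = Σ p_i × l_i = 1.5000 bits
Entropy H = 0.9434 bits
Efficiency η = H/L × 100% = 62.89%


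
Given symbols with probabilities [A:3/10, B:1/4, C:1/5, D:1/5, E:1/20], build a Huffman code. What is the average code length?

Huffman tree construction:
Combine smallest probabilities repeatedly
Resulting codes:
  A: 11 (length 2)
  B: 01 (length 2)
  C: 101 (length 3)
  D: 00 (length 2)
  E: 100 (length 3)
Average length = Σ p(s) × length(s) = 2.2500 bits


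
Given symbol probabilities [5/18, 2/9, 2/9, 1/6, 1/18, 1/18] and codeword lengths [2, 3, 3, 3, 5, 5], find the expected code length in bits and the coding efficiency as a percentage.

Average length L = Σ p_i × l_i = 2.9444 bits
Entropy H = 2.3719 bits
Efficiency η = H/L × 100% = 80.55%


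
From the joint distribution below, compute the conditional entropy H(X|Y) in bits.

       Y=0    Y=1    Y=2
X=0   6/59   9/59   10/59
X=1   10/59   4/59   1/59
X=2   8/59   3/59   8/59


H(X|Y) = Σ_y p(y) H(X|Y=y)
  p(Y=0) = 24/59, H(X|Y=0) = 1.5546
  p(Y=1) = 16/59, H(X|Y=1) = 1.4197
  p(Y=2) = 19/59, H(X|Y=2) = 1.2364
H(X|Y) = 0.4068×1.5546 + 0.2712×1.4197 + 0.3220×1.2364 = 1.4155 bits


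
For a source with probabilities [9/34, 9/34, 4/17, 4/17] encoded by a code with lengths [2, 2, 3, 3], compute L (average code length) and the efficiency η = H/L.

Average length L = Σ p_i × l_i = 2.4706 bits
Entropy H = 1.9975 bits
Efficiency η = H/L × 100% = 80.85%


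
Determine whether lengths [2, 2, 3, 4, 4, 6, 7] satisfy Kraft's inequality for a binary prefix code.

Kraft inequality: Σ 2^(-l_i) ≤ 1 for prefix-free code
Calculating: 2^(-2) + 2^(-2) + 2^(-3) + 2^(-4) + 2^(-4) + 2^(-6) + 2^(-7)
= 0.25 + 0.25 + 0.125 + 0.0625 + 0.0625 + 0.015625 + 0.0078125
= 0.7734
Since 0.7734 ≤ 1, prefix-free code exists


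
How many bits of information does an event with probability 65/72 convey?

Information content I(x) = -log₂(p(x))
I = -log₂(65/72) = -log₂(0.9028)
I = 0.1476 bits


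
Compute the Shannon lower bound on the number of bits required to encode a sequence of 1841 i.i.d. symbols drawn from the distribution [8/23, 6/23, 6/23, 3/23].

Entropy H = 1.9247 bits/symbol
Minimum bits = H × n = 1.9247 × 1841
= 3543.32 bits


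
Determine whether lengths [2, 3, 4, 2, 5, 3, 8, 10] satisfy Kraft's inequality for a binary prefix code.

Kraft inequality: Σ 2^(-l_i) ≤ 1 for prefix-free code
Calculating: 2^(-2) + 2^(-3) + 2^(-4) + 2^(-2) + 2^(-5) + 2^(-3) + 2^(-8) + 2^(-10)
= 0.25 + 0.125 + 0.0625 + 0.25 + 0.03125 + 0.125 + 0.00390625 + 0.0009765625
= 0.8486
Since 0.8486 ≤ 1, prefix-free code exists


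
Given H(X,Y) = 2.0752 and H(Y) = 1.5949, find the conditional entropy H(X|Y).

Chain rule: H(X,Y) = H(X|Y) + H(Y)
H(X|Y) = H(X,Y) - H(Y) = 2.0752 - 1.5949 = 0.4803 bits


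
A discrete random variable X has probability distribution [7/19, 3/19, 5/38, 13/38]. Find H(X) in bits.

H(X) = -Σ p(x) log₂ p(x)
  -7/19 × log₂(7/19) = 0.5307
  -3/19 × log₂(3/19) = 0.4205
  -5/38 × log₂(5/38) = 0.3850
  -13/38 × log₂(13/38) = 0.5294
H(X) = 1.8656 bits


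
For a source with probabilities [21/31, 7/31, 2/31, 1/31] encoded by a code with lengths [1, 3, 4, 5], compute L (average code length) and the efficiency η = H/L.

Average length L = Σ p_i × l_i = 1.7742 bits
Entropy H = 1.2803 bits
Efficiency η = H/L × 100% = 72.16%


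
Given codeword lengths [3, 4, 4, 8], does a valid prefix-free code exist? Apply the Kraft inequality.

Kraft inequality: Σ 2^(-l_i) ≤ 1 for prefix-free code
Calculating: 2^(-3) + 2^(-4) + 2^(-4) + 2^(-8)
= 0.125 + 0.0625 + 0.0625 + 0.00390625
= 0.2539
Since 0.2539 ≤ 1, prefix-free code exists


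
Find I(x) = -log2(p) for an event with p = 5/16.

Information content I(x) = -log₂(p(x))
I = -log₂(5/16) = -log₂(0.3125)
I = 1.6781 bits


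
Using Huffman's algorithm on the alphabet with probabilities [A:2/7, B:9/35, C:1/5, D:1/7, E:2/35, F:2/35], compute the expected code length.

Huffman tree construction:
Combine smallest probabilities repeatedly
Resulting codes:
  A: 11 (length 2)
  B: 01 (length 2)
  C: 00 (length 2)
  D: 101 (length 3)
  E: 1000 (length 4)
  F: 1001 (length 4)
Average length = Σ p(s) × length(s) = 2.3714 bits


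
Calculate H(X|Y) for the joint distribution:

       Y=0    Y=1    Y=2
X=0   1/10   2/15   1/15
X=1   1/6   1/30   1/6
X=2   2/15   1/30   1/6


H(X|Y) = Σ_y p(y) H(X|Y=y)
  p(Y=0) = 2/5, H(X|Y=0) = 1.5546
  p(Y=1) = 1/5, H(X|Y=1) = 1.2516
  p(Y=2) = 2/5, H(X|Y=2) = 1.4834
H(X|Y) = 0.4000×1.5546 + 0.2000×1.2516 + 0.4000×1.4834 = 1.4655 bits


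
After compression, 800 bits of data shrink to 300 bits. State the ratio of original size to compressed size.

Compression ratio = Original / Compressed
= 800 / 300 = 2.67:1


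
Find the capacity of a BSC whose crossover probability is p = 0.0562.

For BSC with error probability p:
C = 1 - H(p) where H(p) is binary entropy
H(0.0562) = -0.0562 × log₂(0.0562) - 0.9438 × log₂(0.9438)
H(p) = 0.3122
C = 1 - 0.3122 = 0.6878 bits/use


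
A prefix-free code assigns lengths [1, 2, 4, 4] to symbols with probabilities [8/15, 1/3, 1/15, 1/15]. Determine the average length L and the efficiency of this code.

Average length L = Σ p_i × l_i = 1.7333 bits
Entropy H = 1.5329 bits
Efficiency η = H/L × 100% = 88.44%


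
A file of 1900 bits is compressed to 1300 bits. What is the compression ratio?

Compression ratio = Original / Compressed
= 1900 / 1300 = 1.46:1


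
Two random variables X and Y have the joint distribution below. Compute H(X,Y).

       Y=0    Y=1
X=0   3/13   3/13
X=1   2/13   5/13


H(X,Y) = -Σ p(x,y) log₂ p(x,y)
  p(0,0)=3/13: -0.2308 × log₂(0.2308) = 0.4882
  p(0,1)=3/13: -0.2308 × log₂(0.2308) = 0.4882
  p(1,0)=2/13: -0.1538 × log₂(0.1538) = 0.4155
  p(1,1)=5/13: -0.3846 × log₂(0.3846) = 0.5302
H(X,Y) = 1.9220 bits


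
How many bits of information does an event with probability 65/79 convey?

Information content I(x) = -log₂(p(x))
I = -log₂(65/79) = -log₂(0.8228)
I = 0.2814 bits


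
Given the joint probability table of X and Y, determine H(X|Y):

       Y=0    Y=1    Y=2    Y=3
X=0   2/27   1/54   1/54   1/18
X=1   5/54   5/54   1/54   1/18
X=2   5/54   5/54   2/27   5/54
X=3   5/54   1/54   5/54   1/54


H(X|Y) = Σ_y p(y) H(X|Y=y)
  p(Y=0) = 19/54, H(X|Y=0) = 1.9938
  p(Y=1) = 2/9, H(X|Y=1) = 1.6500
  p(Y=2) = 11/54, H(X|Y=2) = 1.6767
  p(Y=3) = 2/9, H(X|Y=3) = 1.8250
H(X|Y) = 0.3519×1.9938 + 0.2222×1.6500 + 0.2037×1.6767 + 0.2222×1.8250 = 1.8153 bits


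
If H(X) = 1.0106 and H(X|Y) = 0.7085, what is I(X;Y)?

I(X;Y) = H(X) - H(X|Y)
I(X;Y) = 1.0106 - 0.7085 = 0.3021 bits


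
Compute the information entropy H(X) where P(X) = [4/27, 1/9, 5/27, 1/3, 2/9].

H(X) = -Σ p(x) log₂ p(x)
  -4/27 × log₂(4/27) = 0.4081
  -1/9 × log₂(1/9) = 0.3522
  -5/27 × log₂(5/27) = 0.4505
  -1/3 × log₂(1/3) = 0.5283
  -2/9 × log₂(2/9) = 0.4822
H(X) = 2.2214 bits


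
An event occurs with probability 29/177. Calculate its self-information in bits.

Information content I(x) = -log₂(p(x))
I = -log₂(29/177) = -log₂(0.1638)
I = 2.6096 bits


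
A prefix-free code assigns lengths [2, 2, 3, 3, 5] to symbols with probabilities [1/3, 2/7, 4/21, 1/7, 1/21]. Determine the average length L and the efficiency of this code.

Average length L = Σ p_i × l_i = 2.4762 bits
Entropy H = 2.1106 bits
Efficiency η = H/L × 100% = 85.24%


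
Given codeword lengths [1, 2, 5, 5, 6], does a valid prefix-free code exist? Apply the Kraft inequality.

Kraft inequality: Σ 2^(-l_i) ≤ 1 for prefix-free code
Calculating: 2^(-1) + 2^(-2) + 2^(-5) + 2^(-5) + 2^(-6)
= 0.5 + 0.25 + 0.03125 + 0.03125 + 0.015625
= 0.8281
Since 0.8281 ≤ 1, prefix-free code exists


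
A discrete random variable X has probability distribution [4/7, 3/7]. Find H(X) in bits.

H(X) = -Σ p(x) log₂ p(x)
  -4/7 × log₂(4/7) = 0.4613
  -3/7 × log₂(3/7) = 0.5239
H(X) = 0.9852 bits


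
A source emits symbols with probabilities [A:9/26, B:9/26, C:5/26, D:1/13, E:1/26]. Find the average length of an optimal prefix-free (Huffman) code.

Huffman tree construction:
Combine smallest probabilities repeatedly
Resulting codes:
  A: 11 (length 2)
  B: 0 (length 1)
  C: 101 (length 3)
  D: 1001 (length 4)
  E: 1000 (length 4)
Average length = Σ p(s) × length(s) = 2.0769 bits


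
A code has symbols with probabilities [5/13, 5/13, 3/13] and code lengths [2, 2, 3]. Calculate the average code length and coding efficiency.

Average length L = Σ p_i × l_i = 2.2308 bits
Entropy H = 1.5486 bits
Efficiency η = H/L × 100% = 69.42%


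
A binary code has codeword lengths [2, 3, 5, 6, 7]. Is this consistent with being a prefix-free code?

Kraft inequality: Σ 2^(-l_i) ≤ 1 for prefix-free code
Calculating: 2^(-2) + 2^(-3) + 2^(-5) + 2^(-6) + 2^(-7)
= 0.25 + 0.125 + 0.03125 + 0.015625 + 0.0078125
= 0.4297
Since 0.4297 ≤ 1, prefix-free code exists


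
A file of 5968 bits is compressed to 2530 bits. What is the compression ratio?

Compression ratio = Original / Compressed
= 5968 / 2530 = 2.36:1


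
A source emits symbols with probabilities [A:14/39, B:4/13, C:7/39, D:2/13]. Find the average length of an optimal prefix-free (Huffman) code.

Huffman tree construction:
Combine smallest probabilities repeatedly
Resulting codes:
  A: 0 (length 1)
  B: 10 (length 2)
  C: 111 (length 3)
  D: 110 (length 3)
Average length = Σ p(s) × length(s) = 1.9744 bits


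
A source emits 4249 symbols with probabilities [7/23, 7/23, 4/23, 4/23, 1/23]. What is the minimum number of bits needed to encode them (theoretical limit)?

Entropy H = 2.1191 bits/symbol
Minimum bits = H × n = 2.1191 × 4249
= 9003.99 bits


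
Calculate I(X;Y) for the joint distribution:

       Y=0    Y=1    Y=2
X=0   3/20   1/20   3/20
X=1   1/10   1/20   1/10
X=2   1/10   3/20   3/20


H(X) = 1.5589, H(Y) = 1.5589, H(X,Y) = 3.0710
I(X;Y) = H(X) + H(Y) - H(X,Y) = 0.0468 bits


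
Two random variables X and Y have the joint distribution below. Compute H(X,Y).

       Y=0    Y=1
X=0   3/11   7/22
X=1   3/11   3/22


H(X,Y) = -Σ p(x,y) log₂ p(x,y)
  p(0,0)=3/11: -0.2727 × log₂(0.2727) = 0.5112
  p(0,1)=7/22: -0.3182 × log₂(0.3182) = 0.5257
  p(1,0)=3/11: -0.2727 × log₂(0.2727) = 0.5112
  p(1,1)=3/22: -0.1364 × log₂(0.1364) = 0.3920
H(X,Y) = 1.9401 bits


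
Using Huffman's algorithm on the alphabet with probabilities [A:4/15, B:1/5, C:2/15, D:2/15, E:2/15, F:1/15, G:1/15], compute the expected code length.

Huffman tree construction:
Combine smallest probabilities repeatedly
Resulting codes:
  A: 01 (length 2)
  B: 00 (length 2)
  C: 100 (length 3)
  D: 101 (length 3)
  E: 110 (length 3)
  F: 1110 (length 4)
  G: 1111 (length 4)
Average length = Σ p(s) × length(s) = 2.6667 bits


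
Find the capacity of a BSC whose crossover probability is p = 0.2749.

For BSC with error probability p:
C = 1 - H(p) where H(p) is binary entropy
H(0.2749) = -0.2749 × log₂(0.2749) - 0.7251 × log₂(0.7251)
H(p) = 0.8484
C = 1 - 0.8484 = 0.1516 bits/use


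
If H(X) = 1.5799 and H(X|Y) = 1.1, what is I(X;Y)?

I(X;Y) = H(X) - H(X|Y)
I(X;Y) = 1.5799 - 1.1 = 0.4799 bits


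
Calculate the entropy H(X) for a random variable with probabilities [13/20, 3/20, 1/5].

H(X) = -Σ p(x) log₂ p(x)
  -13/20 × log₂(13/20) = 0.4040
  -3/20 × log₂(3/20) = 0.4105
  -1/5 × log₂(1/5) = 0.4644
H(X) = 1.2789 bits


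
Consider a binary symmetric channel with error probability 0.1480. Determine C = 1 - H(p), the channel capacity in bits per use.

For BSC with error probability p:
C = 1 - H(p) where H(p) is binary entropy
H(0.1480) = -0.1480 × log₂(0.1480) - 0.8520 × log₂(0.8520)
H(p) = 0.6048
C = 1 - 0.6048 = 0.3952 bits/use


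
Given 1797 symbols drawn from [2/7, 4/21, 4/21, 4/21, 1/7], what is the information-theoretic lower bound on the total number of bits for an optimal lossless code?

Entropy H = 2.2845 bits/symbol
Minimum bits = H × n = 2.2845 × 1797
= 4105.20 bits


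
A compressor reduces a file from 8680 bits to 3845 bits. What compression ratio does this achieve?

Compression ratio = Original / Compressed
= 8680 / 3845 = 2.26:1


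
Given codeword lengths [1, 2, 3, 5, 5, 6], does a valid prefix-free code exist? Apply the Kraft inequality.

Kraft inequality: Σ 2^(-l_i) ≤ 1 for prefix-free code
Calculating: 2^(-1) + 2^(-2) + 2^(-3) + 2^(-5) + 2^(-5) + 2^(-6)
= 0.5 + 0.25 + 0.125 + 0.03125 + 0.03125 + 0.015625
= 0.9531
Since 0.9531 ≤ 1, prefix-free code exists


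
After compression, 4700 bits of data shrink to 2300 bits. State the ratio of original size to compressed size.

Compression ratio = Original / Compressed
= 4700 / 2300 = 2.04:1


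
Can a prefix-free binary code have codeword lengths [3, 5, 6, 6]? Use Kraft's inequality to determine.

Kraft inequality: Σ 2^(-l_i) ≤ 1 for prefix-free code
Calculating: 2^(-3) + 2^(-5) + 2^(-6) + 2^(-6)
= 0.125 + 0.03125 + 0.015625 + 0.015625
= 0.1875
Since 0.1875 ≤ 1, prefix-free code exists


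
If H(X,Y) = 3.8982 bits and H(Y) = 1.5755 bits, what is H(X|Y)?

Chain rule: H(X,Y) = H(X|Y) + H(Y)
H(X|Y) = H(X,Y) - H(Y) = 3.8982 - 1.5755 = 2.3227 bits


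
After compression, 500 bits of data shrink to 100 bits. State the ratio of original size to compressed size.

Compression ratio = Original / Compressed
= 500 / 100 = 5.00:1


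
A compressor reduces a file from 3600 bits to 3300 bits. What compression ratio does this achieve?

Compression ratio = Original / Compressed
= 3600 / 3300 = 1.09:1


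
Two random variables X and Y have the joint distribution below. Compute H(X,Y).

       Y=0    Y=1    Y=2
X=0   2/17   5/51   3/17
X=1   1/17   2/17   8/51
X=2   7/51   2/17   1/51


H(X,Y) = -Σ p(x,y) log₂ p(x,y)
  p(0,0)=2/17: -0.1176 × log₂(0.1176) = 0.3632
  p(0,1)=5/51: -0.0980 × log₂(0.0980) = 0.3285
  p(0,2)=3/17: -0.1765 × log₂(0.1765) = 0.4416
  p(1,0)=1/17: -0.0588 × log₂(0.0588) = 0.2404
  p(1,1)=2/17: -0.1176 × log₂(0.1176) = 0.3632
  p(1,2)=8/51: -0.1569 × log₂(0.1569) = 0.4192
  p(2,0)=7/51: -0.1373 × log₂(0.1373) = 0.3932
  p(2,1)=2/17: -0.1176 × log₂(0.1176) = 0.3632
  p(2,2)=1/51: -0.0196 × log₂(0.0196) = 0.1112
H(X,Y) = 3.0239 bits


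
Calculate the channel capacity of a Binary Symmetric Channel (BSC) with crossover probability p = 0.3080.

For BSC with error probability p:
C = 1 - H(p) where H(p) is binary entropy
H(0.3080) = -0.3080 × log₂(0.3080) - 0.6920 × log₂(0.6920)
H(p) = 0.8909
C = 1 - 0.8909 = 0.1091 bits/use


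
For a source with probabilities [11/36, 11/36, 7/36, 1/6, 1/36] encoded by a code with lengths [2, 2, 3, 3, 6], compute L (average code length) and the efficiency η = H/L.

Average length L = Σ p_i × l_i = 2.4722 bits
Entropy H = 2.0791 bits
Efficiency η = H/L × 100% = 84.10%


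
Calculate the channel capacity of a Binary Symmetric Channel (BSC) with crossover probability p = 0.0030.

For BSC with error probability p:
C = 1 - H(p) where H(p) is binary entropy
H(0.0030) = -0.0030 × log₂(0.0030) - 0.9970 × log₂(0.9970)
H(p) = 0.0295
C = 1 - 0.0295 = 0.9705 bits/use


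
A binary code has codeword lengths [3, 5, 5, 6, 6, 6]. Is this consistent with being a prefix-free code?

Kraft inequality: Σ 2^(-l_i) ≤ 1 for prefix-free code
Calculating: 2^(-3) + 2^(-5) + 2^(-5) + 2^(-6) + 2^(-6) + 2^(-6)
= 0.125 + 0.03125 + 0.03125 + 0.015625 + 0.015625 + 0.015625
= 0.2344
Since 0.2344 ≤ 1, prefix-free code exists


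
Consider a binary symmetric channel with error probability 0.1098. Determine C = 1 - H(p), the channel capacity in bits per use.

For BSC with error probability p:
C = 1 - H(p) where H(p) is binary entropy
H(0.1098) = -0.1098 × log₂(0.1098) - 0.8902 × log₂(0.8902)
H(p) = 0.4993
C = 1 - 0.4993 = 0.5007 bits/use


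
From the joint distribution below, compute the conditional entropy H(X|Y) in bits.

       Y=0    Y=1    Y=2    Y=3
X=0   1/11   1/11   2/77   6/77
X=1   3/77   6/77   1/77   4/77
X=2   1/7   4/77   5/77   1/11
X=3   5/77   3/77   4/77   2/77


H(X|Y) = Σ_y p(y) H(X|Y=y)
  p(Y=0) = 26/77, H(X|Y=0) = 1.8516
  p(Y=1) = 20/77, H(X|Y=1) = 1.9261
  p(Y=2) = 12/77, H(X|Y=2) = 1.7842
  p(Y=3) = 19/77, H(X|Y=3) = 1.8710
H(X|Y) = 0.3377×1.8516 + 0.2597×1.9261 + 0.1558×1.7842 + 0.2468×1.8710 = 1.8652 bits


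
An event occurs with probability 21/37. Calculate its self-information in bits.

Information content I(x) = -log₂(p(x))
I = -log₂(21/37) = -log₂(0.5676)
I = 0.8171 bits


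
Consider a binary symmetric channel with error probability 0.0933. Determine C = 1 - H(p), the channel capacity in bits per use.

For BSC with error probability p:
C = 1 - H(p) where H(p) is binary entropy
H(0.0933) = -0.0933 × log₂(0.0933) - 0.9067 × log₂(0.9067)
H(p) = 0.4474
C = 1 - 0.4474 = 0.5526 bits/use
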